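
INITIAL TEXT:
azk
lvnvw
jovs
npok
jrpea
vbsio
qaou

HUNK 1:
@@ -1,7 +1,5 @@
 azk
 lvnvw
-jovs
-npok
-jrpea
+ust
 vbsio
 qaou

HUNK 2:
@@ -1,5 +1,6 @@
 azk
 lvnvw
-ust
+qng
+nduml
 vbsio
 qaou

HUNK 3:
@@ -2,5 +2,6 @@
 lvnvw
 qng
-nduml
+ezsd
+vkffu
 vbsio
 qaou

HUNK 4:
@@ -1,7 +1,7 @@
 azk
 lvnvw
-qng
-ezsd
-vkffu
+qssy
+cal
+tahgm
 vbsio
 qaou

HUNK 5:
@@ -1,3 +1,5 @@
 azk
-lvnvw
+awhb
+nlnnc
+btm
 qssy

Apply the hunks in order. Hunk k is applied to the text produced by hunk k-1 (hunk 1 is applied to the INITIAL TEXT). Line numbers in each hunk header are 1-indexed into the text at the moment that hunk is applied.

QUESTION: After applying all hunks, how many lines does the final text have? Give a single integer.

Answer: 9

Derivation:
Hunk 1: at line 1 remove [jovs,npok,jrpea] add [ust] -> 5 lines: azk lvnvw ust vbsio qaou
Hunk 2: at line 1 remove [ust] add [qng,nduml] -> 6 lines: azk lvnvw qng nduml vbsio qaou
Hunk 3: at line 2 remove [nduml] add [ezsd,vkffu] -> 7 lines: azk lvnvw qng ezsd vkffu vbsio qaou
Hunk 4: at line 1 remove [qng,ezsd,vkffu] add [qssy,cal,tahgm] -> 7 lines: azk lvnvw qssy cal tahgm vbsio qaou
Hunk 5: at line 1 remove [lvnvw] add [awhb,nlnnc,btm] -> 9 lines: azk awhb nlnnc btm qssy cal tahgm vbsio qaou
Final line count: 9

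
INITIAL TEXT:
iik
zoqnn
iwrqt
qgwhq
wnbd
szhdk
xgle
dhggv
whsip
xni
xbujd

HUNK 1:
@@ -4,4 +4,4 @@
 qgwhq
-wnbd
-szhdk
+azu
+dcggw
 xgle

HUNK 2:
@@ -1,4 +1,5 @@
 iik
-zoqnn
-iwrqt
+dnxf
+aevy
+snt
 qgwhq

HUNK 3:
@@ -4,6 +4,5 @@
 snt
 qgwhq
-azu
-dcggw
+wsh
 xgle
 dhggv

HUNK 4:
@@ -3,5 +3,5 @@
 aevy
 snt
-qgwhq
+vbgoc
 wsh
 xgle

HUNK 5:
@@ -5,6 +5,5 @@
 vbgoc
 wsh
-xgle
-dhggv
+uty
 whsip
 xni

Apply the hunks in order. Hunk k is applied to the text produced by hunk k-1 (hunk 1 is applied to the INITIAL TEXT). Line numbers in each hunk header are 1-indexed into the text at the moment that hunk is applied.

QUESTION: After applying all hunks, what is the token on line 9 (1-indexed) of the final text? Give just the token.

Answer: xni

Derivation:
Hunk 1: at line 4 remove [wnbd,szhdk] add [azu,dcggw] -> 11 lines: iik zoqnn iwrqt qgwhq azu dcggw xgle dhggv whsip xni xbujd
Hunk 2: at line 1 remove [zoqnn,iwrqt] add [dnxf,aevy,snt] -> 12 lines: iik dnxf aevy snt qgwhq azu dcggw xgle dhggv whsip xni xbujd
Hunk 3: at line 4 remove [azu,dcggw] add [wsh] -> 11 lines: iik dnxf aevy snt qgwhq wsh xgle dhggv whsip xni xbujd
Hunk 4: at line 3 remove [qgwhq] add [vbgoc] -> 11 lines: iik dnxf aevy snt vbgoc wsh xgle dhggv whsip xni xbujd
Hunk 5: at line 5 remove [xgle,dhggv] add [uty] -> 10 lines: iik dnxf aevy snt vbgoc wsh uty whsip xni xbujd
Final line 9: xni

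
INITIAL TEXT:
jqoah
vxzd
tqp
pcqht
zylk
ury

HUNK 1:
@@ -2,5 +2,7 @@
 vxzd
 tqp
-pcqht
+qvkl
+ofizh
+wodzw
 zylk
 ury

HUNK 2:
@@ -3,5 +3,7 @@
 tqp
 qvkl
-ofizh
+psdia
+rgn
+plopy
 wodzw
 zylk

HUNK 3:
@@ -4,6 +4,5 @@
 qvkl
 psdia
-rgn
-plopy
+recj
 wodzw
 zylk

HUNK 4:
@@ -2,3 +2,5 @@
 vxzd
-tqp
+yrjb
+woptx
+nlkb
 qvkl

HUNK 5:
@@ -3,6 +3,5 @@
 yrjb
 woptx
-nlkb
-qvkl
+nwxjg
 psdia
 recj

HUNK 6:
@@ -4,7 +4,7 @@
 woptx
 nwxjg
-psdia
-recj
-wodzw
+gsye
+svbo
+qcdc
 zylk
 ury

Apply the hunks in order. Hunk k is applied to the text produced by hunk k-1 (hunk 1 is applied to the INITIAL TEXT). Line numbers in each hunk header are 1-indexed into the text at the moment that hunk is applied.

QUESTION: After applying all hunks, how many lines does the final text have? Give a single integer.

Hunk 1: at line 2 remove [pcqht] add [qvkl,ofizh,wodzw] -> 8 lines: jqoah vxzd tqp qvkl ofizh wodzw zylk ury
Hunk 2: at line 3 remove [ofizh] add [psdia,rgn,plopy] -> 10 lines: jqoah vxzd tqp qvkl psdia rgn plopy wodzw zylk ury
Hunk 3: at line 4 remove [rgn,plopy] add [recj] -> 9 lines: jqoah vxzd tqp qvkl psdia recj wodzw zylk ury
Hunk 4: at line 2 remove [tqp] add [yrjb,woptx,nlkb] -> 11 lines: jqoah vxzd yrjb woptx nlkb qvkl psdia recj wodzw zylk ury
Hunk 5: at line 3 remove [nlkb,qvkl] add [nwxjg] -> 10 lines: jqoah vxzd yrjb woptx nwxjg psdia recj wodzw zylk ury
Hunk 6: at line 4 remove [psdia,recj,wodzw] add [gsye,svbo,qcdc] -> 10 lines: jqoah vxzd yrjb woptx nwxjg gsye svbo qcdc zylk ury
Final line count: 10

Answer: 10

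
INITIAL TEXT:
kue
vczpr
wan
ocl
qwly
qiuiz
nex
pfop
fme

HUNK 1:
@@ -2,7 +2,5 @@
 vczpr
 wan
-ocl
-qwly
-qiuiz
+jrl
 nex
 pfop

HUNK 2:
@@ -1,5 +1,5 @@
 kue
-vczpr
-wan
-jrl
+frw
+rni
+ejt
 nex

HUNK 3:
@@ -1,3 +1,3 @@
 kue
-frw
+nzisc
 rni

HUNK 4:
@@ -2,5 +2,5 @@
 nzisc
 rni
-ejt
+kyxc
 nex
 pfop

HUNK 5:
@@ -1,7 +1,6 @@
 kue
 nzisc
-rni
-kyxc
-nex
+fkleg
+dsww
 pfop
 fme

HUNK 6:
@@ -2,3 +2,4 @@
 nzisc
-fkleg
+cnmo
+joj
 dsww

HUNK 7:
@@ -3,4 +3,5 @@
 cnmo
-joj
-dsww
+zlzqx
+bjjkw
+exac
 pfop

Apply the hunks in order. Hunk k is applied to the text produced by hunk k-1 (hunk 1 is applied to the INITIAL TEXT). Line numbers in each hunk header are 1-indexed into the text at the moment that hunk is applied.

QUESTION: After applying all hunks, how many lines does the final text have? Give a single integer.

Answer: 8

Derivation:
Hunk 1: at line 2 remove [ocl,qwly,qiuiz] add [jrl] -> 7 lines: kue vczpr wan jrl nex pfop fme
Hunk 2: at line 1 remove [vczpr,wan,jrl] add [frw,rni,ejt] -> 7 lines: kue frw rni ejt nex pfop fme
Hunk 3: at line 1 remove [frw] add [nzisc] -> 7 lines: kue nzisc rni ejt nex pfop fme
Hunk 4: at line 2 remove [ejt] add [kyxc] -> 7 lines: kue nzisc rni kyxc nex pfop fme
Hunk 5: at line 1 remove [rni,kyxc,nex] add [fkleg,dsww] -> 6 lines: kue nzisc fkleg dsww pfop fme
Hunk 6: at line 2 remove [fkleg] add [cnmo,joj] -> 7 lines: kue nzisc cnmo joj dsww pfop fme
Hunk 7: at line 3 remove [joj,dsww] add [zlzqx,bjjkw,exac] -> 8 lines: kue nzisc cnmo zlzqx bjjkw exac pfop fme
Final line count: 8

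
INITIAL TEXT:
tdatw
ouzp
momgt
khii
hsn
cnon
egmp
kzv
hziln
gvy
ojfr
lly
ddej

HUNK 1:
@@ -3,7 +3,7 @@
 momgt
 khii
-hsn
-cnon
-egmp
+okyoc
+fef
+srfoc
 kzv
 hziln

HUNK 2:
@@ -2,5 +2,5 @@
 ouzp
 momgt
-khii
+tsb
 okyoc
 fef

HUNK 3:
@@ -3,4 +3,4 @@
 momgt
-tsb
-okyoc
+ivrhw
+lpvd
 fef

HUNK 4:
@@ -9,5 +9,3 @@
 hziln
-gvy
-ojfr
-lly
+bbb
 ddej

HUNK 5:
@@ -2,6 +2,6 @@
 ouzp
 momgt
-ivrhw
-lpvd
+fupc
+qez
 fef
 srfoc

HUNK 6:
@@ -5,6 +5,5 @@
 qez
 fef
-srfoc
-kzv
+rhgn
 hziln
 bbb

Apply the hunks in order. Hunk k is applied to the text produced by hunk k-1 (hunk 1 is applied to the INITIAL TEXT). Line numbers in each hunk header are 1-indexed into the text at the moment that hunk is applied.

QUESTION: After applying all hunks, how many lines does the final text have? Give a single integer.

Hunk 1: at line 3 remove [hsn,cnon,egmp] add [okyoc,fef,srfoc] -> 13 lines: tdatw ouzp momgt khii okyoc fef srfoc kzv hziln gvy ojfr lly ddej
Hunk 2: at line 2 remove [khii] add [tsb] -> 13 lines: tdatw ouzp momgt tsb okyoc fef srfoc kzv hziln gvy ojfr lly ddej
Hunk 3: at line 3 remove [tsb,okyoc] add [ivrhw,lpvd] -> 13 lines: tdatw ouzp momgt ivrhw lpvd fef srfoc kzv hziln gvy ojfr lly ddej
Hunk 4: at line 9 remove [gvy,ojfr,lly] add [bbb] -> 11 lines: tdatw ouzp momgt ivrhw lpvd fef srfoc kzv hziln bbb ddej
Hunk 5: at line 2 remove [ivrhw,lpvd] add [fupc,qez] -> 11 lines: tdatw ouzp momgt fupc qez fef srfoc kzv hziln bbb ddej
Hunk 6: at line 5 remove [srfoc,kzv] add [rhgn] -> 10 lines: tdatw ouzp momgt fupc qez fef rhgn hziln bbb ddej
Final line count: 10

Answer: 10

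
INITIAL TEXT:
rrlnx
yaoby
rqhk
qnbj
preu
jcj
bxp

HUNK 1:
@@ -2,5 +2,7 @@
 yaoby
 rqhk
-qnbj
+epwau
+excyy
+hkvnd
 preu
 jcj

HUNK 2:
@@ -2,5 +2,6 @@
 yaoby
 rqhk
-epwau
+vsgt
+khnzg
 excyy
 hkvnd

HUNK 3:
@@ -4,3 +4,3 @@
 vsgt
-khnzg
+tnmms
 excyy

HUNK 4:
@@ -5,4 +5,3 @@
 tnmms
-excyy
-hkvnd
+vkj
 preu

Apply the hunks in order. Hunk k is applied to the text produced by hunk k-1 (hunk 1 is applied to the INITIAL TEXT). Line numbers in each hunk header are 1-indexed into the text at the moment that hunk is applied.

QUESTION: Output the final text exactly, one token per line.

Hunk 1: at line 2 remove [qnbj] add [epwau,excyy,hkvnd] -> 9 lines: rrlnx yaoby rqhk epwau excyy hkvnd preu jcj bxp
Hunk 2: at line 2 remove [epwau] add [vsgt,khnzg] -> 10 lines: rrlnx yaoby rqhk vsgt khnzg excyy hkvnd preu jcj bxp
Hunk 3: at line 4 remove [khnzg] add [tnmms] -> 10 lines: rrlnx yaoby rqhk vsgt tnmms excyy hkvnd preu jcj bxp
Hunk 4: at line 5 remove [excyy,hkvnd] add [vkj] -> 9 lines: rrlnx yaoby rqhk vsgt tnmms vkj preu jcj bxp

Answer: rrlnx
yaoby
rqhk
vsgt
tnmms
vkj
preu
jcj
bxp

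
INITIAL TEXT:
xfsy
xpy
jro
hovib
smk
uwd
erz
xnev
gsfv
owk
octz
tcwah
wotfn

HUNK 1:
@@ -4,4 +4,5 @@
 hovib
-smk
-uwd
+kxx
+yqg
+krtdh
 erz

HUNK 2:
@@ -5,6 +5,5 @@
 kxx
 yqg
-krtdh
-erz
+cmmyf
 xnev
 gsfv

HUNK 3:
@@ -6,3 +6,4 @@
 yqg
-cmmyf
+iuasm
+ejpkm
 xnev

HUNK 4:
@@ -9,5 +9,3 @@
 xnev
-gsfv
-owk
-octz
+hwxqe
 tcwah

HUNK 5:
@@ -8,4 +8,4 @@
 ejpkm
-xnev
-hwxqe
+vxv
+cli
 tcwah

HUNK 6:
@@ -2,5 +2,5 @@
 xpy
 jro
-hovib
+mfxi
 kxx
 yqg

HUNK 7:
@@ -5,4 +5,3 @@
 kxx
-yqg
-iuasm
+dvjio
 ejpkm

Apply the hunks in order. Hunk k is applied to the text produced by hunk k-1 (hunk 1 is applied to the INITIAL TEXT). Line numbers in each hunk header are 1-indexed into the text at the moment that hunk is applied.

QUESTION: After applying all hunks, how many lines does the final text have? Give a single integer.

Answer: 11

Derivation:
Hunk 1: at line 4 remove [smk,uwd] add [kxx,yqg,krtdh] -> 14 lines: xfsy xpy jro hovib kxx yqg krtdh erz xnev gsfv owk octz tcwah wotfn
Hunk 2: at line 5 remove [krtdh,erz] add [cmmyf] -> 13 lines: xfsy xpy jro hovib kxx yqg cmmyf xnev gsfv owk octz tcwah wotfn
Hunk 3: at line 6 remove [cmmyf] add [iuasm,ejpkm] -> 14 lines: xfsy xpy jro hovib kxx yqg iuasm ejpkm xnev gsfv owk octz tcwah wotfn
Hunk 4: at line 9 remove [gsfv,owk,octz] add [hwxqe] -> 12 lines: xfsy xpy jro hovib kxx yqg iuasm ejpkm xnev hwxqe tcwah wotfn
Hunk 5: at line 8 remove [xnev,hwxqe] add [vxv,cli] -> 12 lines: xfsy xpy jro hovib kxx yqg iuasm ejpkm vxv cli tcwah wotfn
Hunk 6: at line 2 remove [hovib] add [mfxi] -> 12 lines: xfsy xpy jro mfxi kxx yqg iuasm ejpkm vxv cli tcwah wotfn
Hunk 7: at line 5 remove [yqg,iuasm] add [dvjio] -> 11 lines: xfsy xpy jro mfxi kxx dvjio ejpkm vxv cli tcwah wotfn
Final line count: 11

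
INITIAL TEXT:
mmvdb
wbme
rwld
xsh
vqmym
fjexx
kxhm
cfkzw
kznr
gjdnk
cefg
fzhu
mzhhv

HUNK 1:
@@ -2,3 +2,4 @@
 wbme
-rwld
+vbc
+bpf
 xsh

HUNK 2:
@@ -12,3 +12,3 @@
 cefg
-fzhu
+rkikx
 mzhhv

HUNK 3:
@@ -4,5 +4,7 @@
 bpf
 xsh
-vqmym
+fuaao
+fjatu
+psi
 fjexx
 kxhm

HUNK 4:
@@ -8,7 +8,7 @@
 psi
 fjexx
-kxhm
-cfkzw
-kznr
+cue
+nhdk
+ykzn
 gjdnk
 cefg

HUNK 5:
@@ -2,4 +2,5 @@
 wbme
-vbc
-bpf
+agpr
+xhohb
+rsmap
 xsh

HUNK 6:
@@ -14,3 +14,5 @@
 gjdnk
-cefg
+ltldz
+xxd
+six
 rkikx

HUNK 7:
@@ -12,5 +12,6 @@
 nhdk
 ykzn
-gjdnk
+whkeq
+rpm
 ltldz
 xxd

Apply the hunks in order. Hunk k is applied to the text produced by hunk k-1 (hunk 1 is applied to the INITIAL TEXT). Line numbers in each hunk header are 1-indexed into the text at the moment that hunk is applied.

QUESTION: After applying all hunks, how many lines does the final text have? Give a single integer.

Answer: 20

Derivation:
Hunk 1: at line 2 remove [rwld] add [vbc,bpf] -> 14 lines: mmvdb wbme vbc bpf xsh vqmym fjexx kxhm cfkzw kznr gjdnk cefg fzhu mzhhv
Hunk 2: at line 12 remove [fzhu] add [rkikx] -> 14 lines: mmvdb wbme vbc bpf xsh vqmym fjexx kxhm cfkzw kznr gjdnk cefg rkikx mzhhv
Hunk 3: at line 4 remove [vqmym] add [fuaao,fjatu,psi] -> 16 lines: mmvdb wbme vbc bpf xsh fuaao fjatu psi fjexx kxhm cfkzw kznr gjdnk cefg rkikx mzhhv
Hunk 4: at line 8 remove [kxhm,cfkzw,kznr] add [cue,nhdk,ykzn] -> 16 lines: mmvdb wbme vbc bpf xsh fuaao fjatu psi fjexx cue nhdk ykzn gjdnk cefg rkikx mzhhv
Hunk 5: at line 2 remove [vbc,bpf] add [agpr,xhohb,rsmap] -> 17 lines: mmvdb wbme agpr xhohb rsmap xsh fuaao fjatu psi fjexx cue nhdk ykzn gjdnk cefg rkikx mzhhv
Hunk 6: at line 14 remove [cefg] add [ltldz,xxd,six] -> 19 lines: mmvdb wbme agpr xhohb rsmap xsh fuaao fjatu psi fjexx cue nhdk ykzn gjdnk ltldz xxd six rkikx mzhhv
Hunk 7: at line 12 remove [gjdnk] add [whkeq,rpm] -> 20 lines: mmvdb wbme agpr xhohb rsmap xsh fuaao fjatu psi fjexx cue nhdk ykzn whkeq rpm ltldz xxd six rkikx mzhhv
Final line count: 20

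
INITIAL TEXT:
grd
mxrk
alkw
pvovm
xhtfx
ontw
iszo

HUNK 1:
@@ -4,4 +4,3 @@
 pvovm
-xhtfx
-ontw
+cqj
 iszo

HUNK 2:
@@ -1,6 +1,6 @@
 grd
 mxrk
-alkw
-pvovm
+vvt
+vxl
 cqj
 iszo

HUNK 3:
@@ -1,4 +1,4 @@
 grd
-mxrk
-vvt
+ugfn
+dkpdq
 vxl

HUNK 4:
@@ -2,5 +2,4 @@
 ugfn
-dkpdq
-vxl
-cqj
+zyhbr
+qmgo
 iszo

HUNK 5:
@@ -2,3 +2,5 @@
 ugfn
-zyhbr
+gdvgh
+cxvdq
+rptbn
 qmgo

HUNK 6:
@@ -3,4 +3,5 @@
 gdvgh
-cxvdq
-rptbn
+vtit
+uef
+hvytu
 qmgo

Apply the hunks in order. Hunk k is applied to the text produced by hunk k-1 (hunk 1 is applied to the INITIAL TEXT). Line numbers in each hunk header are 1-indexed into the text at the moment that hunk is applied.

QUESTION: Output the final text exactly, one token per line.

Answer: grd
ugfn
gdvgh
vtit
uef
hvytu
qmgo
iszo

Derivation:
Hunk 1: at line 4 remove [xhtfx,ontw] add [cqj] -> 6 lines: grd mxrk alkw pvovm cqj iszo
Hunk 2: at line 1 remove [alkw,pvovm] add [vvt,vxl] -> 6 lines: grd mxrk vvt vxl cqj iszo
Hunk 3: at line 1 remove [mxrk,vvt] add [ugfn,dkpdq] -> 6 lines: grd ugfn dkpdq vxl cqj iszo
Hunk 4: at line 2 remove [dkpdq,vxl,cqj] add [zyhbr,qmgo] -> 5 lines: grd ugfn zyhbr qmgo iszo
Hunk 5: at line 2 remove [zyhbr] add [gdvgh,cxvdq,rptbn] -> 7 lines: grd ugfn gdvgh cxvdq rptbn qmgo iszo
Hunk 6: at line 3 remove [cxvdq,rptbn] add [vtit,uef,hvytu] -> 8 lines: grd ugfn gdvgh vtit uef hvytu qmgo iszo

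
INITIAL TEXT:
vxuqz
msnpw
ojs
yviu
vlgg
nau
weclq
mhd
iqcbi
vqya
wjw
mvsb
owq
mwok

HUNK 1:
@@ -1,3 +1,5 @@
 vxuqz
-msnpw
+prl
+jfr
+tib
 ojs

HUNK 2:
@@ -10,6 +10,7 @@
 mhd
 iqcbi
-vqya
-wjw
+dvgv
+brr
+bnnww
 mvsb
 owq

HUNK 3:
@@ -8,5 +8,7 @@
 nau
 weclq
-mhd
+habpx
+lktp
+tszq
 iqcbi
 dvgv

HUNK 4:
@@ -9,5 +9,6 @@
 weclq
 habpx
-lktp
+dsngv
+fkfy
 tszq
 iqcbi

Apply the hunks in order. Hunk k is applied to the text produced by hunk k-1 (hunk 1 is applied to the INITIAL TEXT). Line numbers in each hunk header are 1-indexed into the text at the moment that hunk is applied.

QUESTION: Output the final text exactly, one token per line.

Hunk 1: at line 1 remove [msnpw] add [prl,jfr,tib] -> 16 lines: vxuqz prl jfr tib ojs yviu vlgg nau weclq mhd iqcbi vqya wjw mvsb owq mwok
Hunk 2: at line 10 remove [vqya,wjw] add [dvgv,brr,bnnww] -> 17 lines: vxuqz prl jfr tib ojs yviu vlgg nau weclq mhd iqcbi dvgv brr bnnww mvsb owq mwok
Hunk 3: at line 8 remove [mhd] add [habpx,lktp,tszq] -> 19 lines: vxuqz prl jfr tib ojs yviu vlgg nau weclq habpx lktp tszq iqcbi dvgv brr bnnww mvsb owq mwok
Hunk 4: at line 9 remove [lktp] add [dsngv,fkfy] -> 20 lines: vxuqz prl jfr tib ojs yviu vlgg nau weclq habpx dsngv fkfy tszq iqcbi dvgv brr bnnww mvsb owq mwok

Answer: vxuqz
prl
jfr
tib
ojs
yviu
vlgg
nau
weclq
habpx
dsngv
fkfy
tszq
iqcbi
dvgv
brr
bnnww
mvsb
owq
mwok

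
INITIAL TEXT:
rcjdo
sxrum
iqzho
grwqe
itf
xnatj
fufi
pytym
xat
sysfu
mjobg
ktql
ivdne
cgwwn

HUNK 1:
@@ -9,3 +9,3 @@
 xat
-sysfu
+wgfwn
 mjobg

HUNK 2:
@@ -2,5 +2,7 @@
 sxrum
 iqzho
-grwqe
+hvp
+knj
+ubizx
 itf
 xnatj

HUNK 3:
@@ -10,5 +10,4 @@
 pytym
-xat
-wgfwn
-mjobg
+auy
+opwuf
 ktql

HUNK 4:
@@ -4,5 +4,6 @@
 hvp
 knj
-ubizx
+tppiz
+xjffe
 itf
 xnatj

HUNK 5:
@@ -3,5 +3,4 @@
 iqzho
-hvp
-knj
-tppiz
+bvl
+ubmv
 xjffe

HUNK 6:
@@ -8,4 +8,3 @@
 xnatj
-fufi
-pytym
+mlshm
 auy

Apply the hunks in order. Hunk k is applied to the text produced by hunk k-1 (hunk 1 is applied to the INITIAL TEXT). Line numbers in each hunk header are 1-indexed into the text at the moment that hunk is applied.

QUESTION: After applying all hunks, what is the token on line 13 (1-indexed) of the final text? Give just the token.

Answer: ivdne

Derivation:
Hunk 1: at line 9 remove [sysfu] add [wgfwn] -> 14 lines: rcjdo sxrum iqzho grwqe itf xnatj fufi pytym xat wgfwn mjobg ktql ivdne cgwwn
Hunk 2: at line 2 remove [grwqe] add [hvp,knj,ubizx] -> 16 lines: rcjdo sxrum iqzho hvp knj ubizx itf xnatj fufi pytym xat wgfwn mjobg ktql ivdne cgwwn
Hunk 3: at line 10 remove [xat,wgfwn,mjobg] add [auy,opwuf] -> 15 lines: rcjdo sxrum iqzho hvp knj ubizx itf xnatj fufi pytym auy opwuf ktql ivdne cgwwn
Hunk 4: at line 4 remove [ubizx] add [tppiz,xjffe] -> 16 lines: rcjdo sxrum iqzho hvp knj tppiz xjffe itf xnatj fufi pytym auy opwuf ktql ivdne cgwwn
Hunk 5: at line 3 remove [hvp,knj,tppiz] add [bvl,ubmv] -> 15 lines: rcjdo sxrum iqzho bvl ubmv xjffe itf xnatj fufi pytym auy opwuf ktql ivdne cgwwn
Hunk 6: at line 8 remove [fufi,pytym] add [mlshm] -> 14 lines: rcjdo sxrum iqzho bvl ubmv xjffe itf xnatj mlshm auy opwuf ktql ivdne cgwwn
Final line 13: ivdne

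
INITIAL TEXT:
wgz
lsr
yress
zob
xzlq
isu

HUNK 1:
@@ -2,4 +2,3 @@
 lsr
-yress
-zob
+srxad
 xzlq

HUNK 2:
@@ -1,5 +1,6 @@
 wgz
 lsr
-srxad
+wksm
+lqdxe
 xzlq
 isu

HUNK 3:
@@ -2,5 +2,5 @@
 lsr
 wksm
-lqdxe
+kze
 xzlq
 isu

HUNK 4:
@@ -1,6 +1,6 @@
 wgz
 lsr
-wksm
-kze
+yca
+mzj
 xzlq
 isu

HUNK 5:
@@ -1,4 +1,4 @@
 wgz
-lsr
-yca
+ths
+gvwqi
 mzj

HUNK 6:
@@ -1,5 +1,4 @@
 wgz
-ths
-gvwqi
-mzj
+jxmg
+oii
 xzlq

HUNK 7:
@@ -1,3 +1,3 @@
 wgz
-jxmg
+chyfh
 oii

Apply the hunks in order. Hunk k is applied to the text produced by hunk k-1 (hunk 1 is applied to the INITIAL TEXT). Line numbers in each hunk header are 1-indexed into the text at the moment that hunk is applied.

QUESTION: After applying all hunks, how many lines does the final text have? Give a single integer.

Answer: 5

Derivation:
Hunk 1: at line 2 remove [yress,zob] add [srxad] -> 5 lines: wgz lsr srxad xzlq isu
Hunk 2: at line 1 remove [srxad] add [wksm,lqdxe] -> 6 lines: wgz lsr wksm lqdxe xzlq isu
Hunk 3: at line 2 remove [lqdxe] add [kze] -> 6 lines: wgz lsr wksm kze xzlq isu
Hunk 4: at line 1 remove [wksm,kze] add [yca,mzj] -> 6 lines: wgz lsr yca mzj xzlq isu
Hunk 5: at line 1 remove [lsr,yca] add [ths,gvwqi] -> 6 lines: wgz ths gvwqi mzj xzlq isu
Hunk 6: at line 1 remove [ths,gvwqi,mzj] add [jxmg,oii] -> 5 lines: wgz jxmg oii xzlq isu
Hunk 7: at line 1 remove [jxmg] add [chyfh] -> 5 lines: wgz chyfh oii xzlq isu
Final line count: 5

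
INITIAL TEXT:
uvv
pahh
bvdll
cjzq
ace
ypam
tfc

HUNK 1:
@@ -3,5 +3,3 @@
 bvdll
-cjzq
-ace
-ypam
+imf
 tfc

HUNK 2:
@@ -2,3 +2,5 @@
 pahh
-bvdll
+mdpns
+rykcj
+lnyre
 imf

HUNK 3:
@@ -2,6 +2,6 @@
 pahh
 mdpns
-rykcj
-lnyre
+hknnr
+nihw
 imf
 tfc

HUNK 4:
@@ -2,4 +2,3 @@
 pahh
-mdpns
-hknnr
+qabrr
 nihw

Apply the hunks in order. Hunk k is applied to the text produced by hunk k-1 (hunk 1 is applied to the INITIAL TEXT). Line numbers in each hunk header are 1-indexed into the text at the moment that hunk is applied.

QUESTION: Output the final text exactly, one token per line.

Answer: uvv
pahh
qabrr
nihw
imf
tfc

Derivation:
Hunk 1: at line 3 remove [cjzq,ace,ypam] add [imf] -> 5 lines: uvv pahh bvdll imf tfc
Hunk 2: at line 2 remove [bvdll] add [mdpns,rykcj,lnyre] -> 7 lines: uvv pahh mdpns rykcj lnyre imf tfc
Hunk 3: at line 2 remove [rykcj,lnyre] add [hknnr,nihw] -> 7 lines: uvv pahh mdpns hknnr nihw imf tfc
Hunk 4: at line 2 remove [mdpns,hknnr] add [qabrr] -> 6 lines: uvv pahh qabrr nihw imf tfc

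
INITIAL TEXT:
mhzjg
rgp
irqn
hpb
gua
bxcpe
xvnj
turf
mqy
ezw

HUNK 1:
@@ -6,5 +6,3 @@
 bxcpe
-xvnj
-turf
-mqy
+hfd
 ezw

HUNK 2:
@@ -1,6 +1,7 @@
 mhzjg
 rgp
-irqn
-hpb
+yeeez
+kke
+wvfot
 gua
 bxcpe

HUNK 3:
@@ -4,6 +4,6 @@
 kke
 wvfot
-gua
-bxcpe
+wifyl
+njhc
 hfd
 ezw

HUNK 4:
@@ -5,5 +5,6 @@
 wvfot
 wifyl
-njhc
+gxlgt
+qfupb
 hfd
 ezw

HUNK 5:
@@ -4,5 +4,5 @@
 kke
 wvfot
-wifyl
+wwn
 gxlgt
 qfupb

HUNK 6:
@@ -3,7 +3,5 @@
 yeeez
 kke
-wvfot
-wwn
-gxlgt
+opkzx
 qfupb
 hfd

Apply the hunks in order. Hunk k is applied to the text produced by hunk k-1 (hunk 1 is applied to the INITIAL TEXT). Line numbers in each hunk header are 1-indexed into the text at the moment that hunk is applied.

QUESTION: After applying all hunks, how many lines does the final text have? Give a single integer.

Answer: 8

Derivation:
Hunk 1: at line 6 remove [xvnj,turf,mqy] add [hfd] -> 8 lines: mhzjg rgp irqn hpb gua bxcpe hfd ezw
Hunk 2: at line 1 remove [irqn,hpb] add [yeeez,kke,wvfot] -> 9 lines: mhzjg rgp yeeez kke wvfot gua bxcpe hfd ezw
Hunk 3: at line 4 remove [gua,bxcpe] add [wifyl,njhc] -> 9 lines: mhzjg rgp yeeez kke wvfot wifyl njhc hfd ezw
Hunk 4: at line 5 remove [njhc] add [gxlgt,qfupb] -> 10 lines: mhzjg rgp yeeez kke wvfot wifyl gxlgt qfupb hfd ezw
Hunk 5: at line 4 remove [wifyl] add [wwn] -> 10 lines: mhzjg rgp yeeez kke wvfot wwn gxlgt qfupb hfd ezw
Hunk 6: at line 3 remove [wvfot,wwn,gxlgt] add [opkzx] -> 8 lines: mhzjg rgp yeeez kke opkzx qfupb hfd ezw
Final line count: 8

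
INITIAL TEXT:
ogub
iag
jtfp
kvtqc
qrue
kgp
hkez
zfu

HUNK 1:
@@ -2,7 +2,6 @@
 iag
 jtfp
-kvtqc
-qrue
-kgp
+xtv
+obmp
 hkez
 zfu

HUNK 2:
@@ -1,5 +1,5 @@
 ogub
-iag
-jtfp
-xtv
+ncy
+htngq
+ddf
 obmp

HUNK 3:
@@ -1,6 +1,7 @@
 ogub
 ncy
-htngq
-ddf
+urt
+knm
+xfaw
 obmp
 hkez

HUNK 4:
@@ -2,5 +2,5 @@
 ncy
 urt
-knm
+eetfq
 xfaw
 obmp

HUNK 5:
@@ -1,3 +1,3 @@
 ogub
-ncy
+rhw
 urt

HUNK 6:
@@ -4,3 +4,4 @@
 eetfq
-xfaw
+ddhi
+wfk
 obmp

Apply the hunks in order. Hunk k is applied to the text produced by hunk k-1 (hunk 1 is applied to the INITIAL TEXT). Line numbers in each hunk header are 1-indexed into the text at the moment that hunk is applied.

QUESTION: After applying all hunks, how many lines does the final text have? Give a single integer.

Answer: 9

Derivation:
Hunk 1: at line 2 remove [kvtqc,qrue,kgp] add [xtv,obmp] -> 7 lines: ogub iag jtfp xtv obmp hkez zfu
Hunk 2: at line 1 remove [iag,jtfp,xtv] add [ncy,htngq,ddf] -> 7 lines: ogub ncy htngq ddf obmp hkez zfu
Hunk 3: at line 1 remove [htngq,ddf] add [urt,knm,xfaw] -> 8 lines: ogub ncy urt knm xfaw obmp hkez zfu
Hunk 4: at line 2 remove [knm] add [eetfq] -> 8 lines: ogub ncy urt eetfq xfaw obmp hkez zfu
Hunk 5: at line 1 remove [ncy] add [rhw] -> 8 lines: ogub rhw urt eetfq xfaw obmp hkez zfu
Hunk 6: at line 4 remove [xfaw] add [ddhi,wfk] -> 9 lines: ogub rhw urt eetfq ddhi wfk obmp hkez zfu
Final line count: 9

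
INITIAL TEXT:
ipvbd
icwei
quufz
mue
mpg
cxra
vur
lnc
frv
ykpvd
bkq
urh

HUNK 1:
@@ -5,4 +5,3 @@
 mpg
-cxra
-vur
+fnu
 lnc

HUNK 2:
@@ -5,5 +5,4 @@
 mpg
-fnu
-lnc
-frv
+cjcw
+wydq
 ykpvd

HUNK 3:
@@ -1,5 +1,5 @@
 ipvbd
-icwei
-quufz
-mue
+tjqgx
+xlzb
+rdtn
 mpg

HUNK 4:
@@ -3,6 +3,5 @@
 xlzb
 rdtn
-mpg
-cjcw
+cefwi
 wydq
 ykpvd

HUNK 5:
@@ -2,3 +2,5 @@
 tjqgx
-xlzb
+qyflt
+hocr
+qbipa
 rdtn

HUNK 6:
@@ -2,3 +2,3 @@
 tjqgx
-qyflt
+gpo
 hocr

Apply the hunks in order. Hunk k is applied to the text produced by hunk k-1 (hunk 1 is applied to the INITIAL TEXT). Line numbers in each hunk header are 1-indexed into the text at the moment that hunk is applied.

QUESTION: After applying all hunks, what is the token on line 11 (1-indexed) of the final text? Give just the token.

Answer: urh

Derivation:
Hunk 1: at line 5 remove [cxra,vur] add [fnu] -> 11 lines: ipvbd icwei quufz mue mpg fnu lnc frv ykpvd bkq urh
Hunk 2: at line 5 remove [fnu,lnc,frv] add [cjcw,wydq] -> 10 lines: ipvbd icwei quufz mue mpg cjcw wydq ykpvd bkq urh
Hunk 3: at line 1 remove [icwei,quufz,mue] add [tjqgx,xlzb,rdtn] -> 10 lines: ipvbd tjqgx xlzb rdtn mpg cjcw wydq ykpvd bkq urh
Hunk 4: at line 3 remove [mpg,cjcw] add [cefwi] -> 9 lines: ipvbd tjqgx xlzb rdtn cefwi wydq ykpvd bkq urh
Hunk 5: at line 2 remove [xlzb] add [qyflt,hocr,qbipa] -> 11 lines: ipvbd tjqgx qyflt hocr qbipa rdtn cefwi wydq ykpvd bkq urh
Hunk 6: at line 2 remove [qyflt] add [gpo] -> 11 lines: ipvbd tjqgx gpo hocr qbipa rdtn cefwi wydq ykpvd bkq urh
Final line 11: urh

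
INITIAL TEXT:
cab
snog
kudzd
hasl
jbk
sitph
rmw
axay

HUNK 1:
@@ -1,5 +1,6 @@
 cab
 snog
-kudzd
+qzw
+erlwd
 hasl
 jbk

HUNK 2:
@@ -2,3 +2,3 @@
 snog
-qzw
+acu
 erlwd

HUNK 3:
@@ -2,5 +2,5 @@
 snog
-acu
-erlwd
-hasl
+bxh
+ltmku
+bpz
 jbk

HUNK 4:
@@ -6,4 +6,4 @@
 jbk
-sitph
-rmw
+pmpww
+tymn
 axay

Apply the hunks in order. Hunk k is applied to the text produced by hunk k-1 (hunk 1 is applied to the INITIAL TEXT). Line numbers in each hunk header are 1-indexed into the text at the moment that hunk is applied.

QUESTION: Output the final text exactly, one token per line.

Hunk 1: at line 1 remove [kudzd] add [qzw,erlwd] -> 9 lines: cab snog qzw erlwd hasl jbk sitph rmw axay
Hunk 2: at line 2 remove [qzw] add [acu] -> 9 lines: cab snog acu erlwd hasl jbk sitph rmw axay
Hunk 3: at line 2 remove [acu,erlwd,hasl] add [bxh,ltmku,bpz] -> 9 lines: cab snog bxh ltmku bpz jbk sitph rmw axay
Hunk 4: at line 6 remove [sitph,rmw] add [pmpww,tymn] -> 9 lines: cab snog bxh ltmku bpz jbk pmpww tymn axay

Answer: cab
snog
bxh
ltmku
bpz
jbk
pmpww
tymn
axay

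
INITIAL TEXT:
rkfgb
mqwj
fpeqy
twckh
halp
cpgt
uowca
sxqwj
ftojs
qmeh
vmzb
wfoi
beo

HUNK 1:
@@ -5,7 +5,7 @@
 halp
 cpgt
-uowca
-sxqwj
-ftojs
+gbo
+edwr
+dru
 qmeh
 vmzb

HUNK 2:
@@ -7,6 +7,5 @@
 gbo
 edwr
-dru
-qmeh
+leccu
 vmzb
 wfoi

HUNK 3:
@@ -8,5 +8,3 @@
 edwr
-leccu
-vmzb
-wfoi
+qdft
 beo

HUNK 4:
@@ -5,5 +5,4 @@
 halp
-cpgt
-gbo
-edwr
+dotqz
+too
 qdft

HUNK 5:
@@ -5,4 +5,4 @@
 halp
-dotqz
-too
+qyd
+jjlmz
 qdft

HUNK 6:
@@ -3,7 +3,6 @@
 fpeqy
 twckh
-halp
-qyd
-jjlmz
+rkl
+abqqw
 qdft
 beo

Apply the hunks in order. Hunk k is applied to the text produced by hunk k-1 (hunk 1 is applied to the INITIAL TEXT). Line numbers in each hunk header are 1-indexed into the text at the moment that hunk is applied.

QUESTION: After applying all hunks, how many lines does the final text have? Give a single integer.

Hunk 1: at line 5 remove [uowca,sxqwj,ftojs] add [gbo,edwr,dru] -> 13 lines: rkfgb mqwj fpeqy twckh halp cpgt gbo edwr dru qmeh vmzb wfoi beo
Hunk 2: at line 7 remove [dru,qmeh] add [leccu] -> 12 lines: rkfgb mqwj fpeqy twckh halp cpgt gbo edwr leccu vmzb wfoi beo
Hunk 3: at line 8 remove [leccu,vmzb,wfoi] add [qdft] -> 10 lines: rkfgb mqwj fpeqy twckh halp cpgt gbo edwr qdft beo
Hunk 4: at line 5 remove [cpgt,gbo,edwr] add [dotqz,too] -> 9 lines: rkfgb mqwj fpeqy twckh halp dotqz too qdft beo
Hunk 5: at line 5 remove [dotqz,too] add [qyd,jjlmz] -> 9 lines: rkfgb mqwj fpeqy twckh halp qyd jjlmz qdft beo
Hunk 6: at line 3 remove [halp,qyd,jjlmz] add [rkl,abqqw] -> 8 lines: rkfgb mqwj fpeqy twckh rkl abqqw qdft beo
Final line count: 8

Answer: 8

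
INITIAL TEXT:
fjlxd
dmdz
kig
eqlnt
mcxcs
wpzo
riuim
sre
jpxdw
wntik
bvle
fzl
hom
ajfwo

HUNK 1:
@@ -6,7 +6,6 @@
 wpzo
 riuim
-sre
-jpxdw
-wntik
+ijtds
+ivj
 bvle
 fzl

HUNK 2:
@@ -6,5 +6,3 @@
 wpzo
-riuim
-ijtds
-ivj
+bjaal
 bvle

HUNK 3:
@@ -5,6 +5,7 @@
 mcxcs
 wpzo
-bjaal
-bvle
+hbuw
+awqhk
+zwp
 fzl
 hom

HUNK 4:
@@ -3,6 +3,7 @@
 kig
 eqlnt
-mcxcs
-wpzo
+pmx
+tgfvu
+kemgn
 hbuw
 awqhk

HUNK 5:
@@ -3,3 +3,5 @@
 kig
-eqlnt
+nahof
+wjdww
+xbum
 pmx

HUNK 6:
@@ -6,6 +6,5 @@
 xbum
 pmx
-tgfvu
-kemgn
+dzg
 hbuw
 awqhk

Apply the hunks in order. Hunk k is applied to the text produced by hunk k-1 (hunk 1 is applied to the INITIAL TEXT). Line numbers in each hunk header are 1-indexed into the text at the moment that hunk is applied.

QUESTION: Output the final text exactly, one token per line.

Answer: fjlxd
dmdz
kig
nahof
wjdww
xbum
pmx
dzg
hbuw
awqhk
zwp
fzl
hom
ajfwo

Derivation:
Hunk 1: at line 6 remove [sre,jpxdw,wntik] add [ijtds,ivj] -> 13 lines: fjlxd dmdz kig eqlnt mcxcs wpzo riuim ijtds ivj bvle fzl hom ajfwo
Hunk 2: at line 6 remove [riuim,ijtds,ivj] add [bjaal] -> 11 lines: fjlxd dmdz kig eqlnt mcxcs wpzo bjaal bvle fzl hom ajfwo
Hunk 3: at line 5 remove [bjaal,bvle] add [hbuw,awqhk,zwp] -> 12 lines: fjlxd dmdz kig eqlnt mcxcs wpzo hbuw awqhk zwp fzl hom ajfwo
Hunk 4: at line 3 remove [mcxcs,wpzo] add [pmx,tgfvu,kemgn] -> 13 lines: fjlxd dmdz kig eqlnt pmx tgfvu kemgn hbuw awqhk zwp fzl hom ajfwo
Hunk 5: at line 3 remove [eqlnt] add [nahof,wjdww,xbum] -> 15 lines: fjlxd dmdz kig nahof wjdww xbum pmx tgfvu kemgn hbuw awqhk zwp fzl hom ajfwo
Hunk 6: at line 6 remove [tgfvu,kemgn] add [dzg] -> 14 lines: fjlxd dmdz kig nahof wjdww xbum pmx dzg hbuw awqhk zwp fzl hom ajfwo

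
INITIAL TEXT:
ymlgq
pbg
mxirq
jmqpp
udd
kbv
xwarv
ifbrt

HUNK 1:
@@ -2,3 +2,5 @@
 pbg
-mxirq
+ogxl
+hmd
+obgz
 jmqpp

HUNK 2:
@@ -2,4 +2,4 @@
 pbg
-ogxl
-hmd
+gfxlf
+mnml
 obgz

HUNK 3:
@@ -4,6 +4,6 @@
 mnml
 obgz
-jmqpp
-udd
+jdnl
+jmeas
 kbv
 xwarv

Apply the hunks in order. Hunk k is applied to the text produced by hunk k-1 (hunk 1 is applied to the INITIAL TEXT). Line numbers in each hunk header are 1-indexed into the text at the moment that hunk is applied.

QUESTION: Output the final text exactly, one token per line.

Answer: ymlgq
pbg
gfxlf
mnml
obgz
jdnl
jmeas
kbv
xwarv
ifbrt

Derivation:
Hunk 1: at line 2 remove [mxirq] add [ogxl,hmd,obgz] -> 10 lines: ymlgq pbg ogxl hmd obgz jmqpp udd kbv xwarv ifbrt
Hunk 2: at line 2 remove [ogxl,hmd] add [gfxlf,mnml] -> 10 lines: ymlgq pbg gfxlf mnml obgz jmqpp udd kbv xwarv ifbrt
Hunk 3: at line 4 remove [jmqpp,udd] add [jdnl,jmeas] -> 10 lines: ymlgq pbg gfxlf mnml obgz jdnl jmeas kbv xwarv ifbrt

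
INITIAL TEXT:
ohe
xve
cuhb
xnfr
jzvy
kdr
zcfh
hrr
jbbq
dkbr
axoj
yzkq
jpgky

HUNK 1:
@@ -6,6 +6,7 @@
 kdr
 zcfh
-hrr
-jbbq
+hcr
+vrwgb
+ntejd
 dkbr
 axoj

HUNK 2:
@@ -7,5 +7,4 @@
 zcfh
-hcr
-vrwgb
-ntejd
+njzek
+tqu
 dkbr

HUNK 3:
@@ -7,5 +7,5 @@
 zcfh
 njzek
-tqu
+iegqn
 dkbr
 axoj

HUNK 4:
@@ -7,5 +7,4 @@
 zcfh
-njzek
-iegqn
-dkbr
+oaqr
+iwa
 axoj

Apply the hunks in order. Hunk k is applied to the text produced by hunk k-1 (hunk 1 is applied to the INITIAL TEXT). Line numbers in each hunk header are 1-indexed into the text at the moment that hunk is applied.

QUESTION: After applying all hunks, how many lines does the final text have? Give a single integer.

Hunk 1: at line 6 remove [hrr,jbbq] add [hcr,vrwgb,ntejd] -> 14 lines: ohe xve cuhb xnfr jzvy kdr zcfh hcr vrwgb ntejd dkbr axoj yzkq jpgky
Hunk 2: at line 7 remove [hcr,vrwgb,ntejd] add [njzek,tqu] -> 13 lines: ohe xve cuhb xnfr jzvy kdr zcfh njzek tqu dkbr axoj yzkq jpgky
Hunk 3: at line 7 remove [tqu] add [iegqn] -> 13 lines: ohe xve cuhb xnfr jzvy kdr zcfh njzek iegqn dkbr axoj yzkq jpgky
Hunk 4: at line 7 remove [njzek,iegqn,dkbr] add [oaqr,iwa] -> 12 lines: ohe xve cuhb xnfr jzvy kdr zcfh oaqr iwa axoj yzkq jpgky
Final line count: 12

Answer: 12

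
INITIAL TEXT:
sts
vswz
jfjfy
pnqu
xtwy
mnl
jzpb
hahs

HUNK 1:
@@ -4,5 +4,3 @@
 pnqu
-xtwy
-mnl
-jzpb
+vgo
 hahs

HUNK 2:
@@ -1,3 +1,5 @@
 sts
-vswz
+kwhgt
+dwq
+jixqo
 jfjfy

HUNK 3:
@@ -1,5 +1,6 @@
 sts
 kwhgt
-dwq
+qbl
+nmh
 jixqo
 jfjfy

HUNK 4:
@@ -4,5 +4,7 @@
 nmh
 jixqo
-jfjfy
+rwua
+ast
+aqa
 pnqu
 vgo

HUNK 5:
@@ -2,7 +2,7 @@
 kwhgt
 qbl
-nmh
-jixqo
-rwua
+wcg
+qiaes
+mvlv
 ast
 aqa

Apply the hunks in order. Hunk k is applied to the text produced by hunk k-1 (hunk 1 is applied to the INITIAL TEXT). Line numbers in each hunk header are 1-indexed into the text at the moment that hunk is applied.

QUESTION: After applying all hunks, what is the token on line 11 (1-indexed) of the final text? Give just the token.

Hunk 1: at line 4 remove [xtwy,mnl,jzpb] add [vgo] -> 6 lines: sts vswz jfjfy pnqu vgo hahs
Hunk 2: at line 1 remove [vswz] add [kwhgt,dwq,jixqo] -> 8 lines: sts kwhgt dwq jixqo jfjfy pnqu vgo hahs
Hunk 3: at line 1 remove [dwq] add [qbl,nmh] -> 9 lines: sts kwhgt qbl nmh jixqo jfjfy pnqu vgo hahs
Hunk 4: at line 4 remove [jfjfy] add [rwua,ast,aqa] -> 11 lines: sts kwhgt qbl nmh jixqo rwua ast aqa pnqu vgo hahs
Hunk 5: at line 2 remove [nmh,jixqo,rwua] add [wcg,qiaes,mvlv] -> 11 lines: sts kwhgt qbl wcg qiaes mvlv ast aqa pnqu vgo hahs
Final line 11: hahs

Answer: hahs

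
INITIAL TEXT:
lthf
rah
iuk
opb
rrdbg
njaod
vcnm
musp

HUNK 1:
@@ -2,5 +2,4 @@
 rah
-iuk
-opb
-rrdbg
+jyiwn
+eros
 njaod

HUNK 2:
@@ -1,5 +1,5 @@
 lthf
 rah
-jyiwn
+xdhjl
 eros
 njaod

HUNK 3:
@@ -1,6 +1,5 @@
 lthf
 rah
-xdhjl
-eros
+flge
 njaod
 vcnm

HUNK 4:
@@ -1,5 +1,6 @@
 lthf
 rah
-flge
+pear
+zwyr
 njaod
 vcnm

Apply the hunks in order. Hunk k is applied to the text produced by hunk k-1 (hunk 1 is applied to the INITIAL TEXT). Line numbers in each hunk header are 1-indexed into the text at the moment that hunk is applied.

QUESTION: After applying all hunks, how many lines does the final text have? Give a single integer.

Hunk 1: at line 2 remove [iuk,opb,rrdbg] add [jyiwn,eros] -> 7 lines: lthf rah jyiwn eros njaod vcnm musp
Hunk 2: at line 1 remove [jyiwn] add [xdhjl] -> 7 lines: lthf rah xdhjl eros njaod vcnm musp
Hunk 3: at line 1 remove [xdhjl,eros] add [flge] -> 6 lines: lthf rah flge njaod vcnm musp
Hunk 4: at line 1 remove [flge] add [pear,zwyr] -> 7 lines: lthf rah pear zwyr njaod vcnm musp
Final line count: 7

Answer: 7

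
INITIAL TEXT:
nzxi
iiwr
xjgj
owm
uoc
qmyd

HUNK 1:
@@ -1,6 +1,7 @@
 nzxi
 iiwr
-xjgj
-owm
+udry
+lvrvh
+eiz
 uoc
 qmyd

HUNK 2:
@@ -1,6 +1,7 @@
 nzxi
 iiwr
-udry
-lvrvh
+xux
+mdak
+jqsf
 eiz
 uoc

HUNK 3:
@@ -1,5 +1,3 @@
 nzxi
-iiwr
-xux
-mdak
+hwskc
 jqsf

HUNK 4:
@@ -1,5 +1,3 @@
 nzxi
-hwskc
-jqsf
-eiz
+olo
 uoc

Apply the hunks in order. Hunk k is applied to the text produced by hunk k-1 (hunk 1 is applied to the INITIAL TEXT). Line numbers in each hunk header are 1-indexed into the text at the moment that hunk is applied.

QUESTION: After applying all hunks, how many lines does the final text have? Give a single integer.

Hunk 1: at line 1 remove [xjgj,owm] add [udry,lvrvh,eiz] -> 7 lines: nzxi iiwr udry lvrvh eiz uoc qmyd
Hunk 2: at line 1 remove [udry,lvrvh] add [xux,mdak,jqsf] -> 8 lines: nzxi iiwr xux mdak jqsf eiz uoc qmyd
Hunk 3: at line 1 remove [iiwr,xux,mdak] add [hwskc] -> 6 lines: nzxi hwskc jqsf eiz uoc qmyd
Hunk 4: at line 1 remove [hwskc,jqsf,eiz] add [olo] -> 4 lines: nzxi olo uoc qmyd
Final line count: 4

Answer: 4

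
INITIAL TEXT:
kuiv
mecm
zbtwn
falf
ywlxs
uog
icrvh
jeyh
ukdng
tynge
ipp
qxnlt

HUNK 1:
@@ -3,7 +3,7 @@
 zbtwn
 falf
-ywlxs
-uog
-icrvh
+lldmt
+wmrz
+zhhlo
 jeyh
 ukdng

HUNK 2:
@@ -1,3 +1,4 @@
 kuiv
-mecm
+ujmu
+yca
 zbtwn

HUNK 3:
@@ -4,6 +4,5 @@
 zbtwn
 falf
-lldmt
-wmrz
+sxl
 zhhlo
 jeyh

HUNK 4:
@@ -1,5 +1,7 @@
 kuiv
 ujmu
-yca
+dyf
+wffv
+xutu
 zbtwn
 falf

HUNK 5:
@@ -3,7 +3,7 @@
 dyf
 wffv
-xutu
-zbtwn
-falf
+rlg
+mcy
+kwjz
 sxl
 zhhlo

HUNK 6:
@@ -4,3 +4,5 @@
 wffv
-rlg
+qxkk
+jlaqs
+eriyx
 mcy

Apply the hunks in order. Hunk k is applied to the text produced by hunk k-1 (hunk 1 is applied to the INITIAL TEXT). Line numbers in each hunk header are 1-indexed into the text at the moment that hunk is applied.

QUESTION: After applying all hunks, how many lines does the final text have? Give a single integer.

Answer: 16

Derivation:
Hunk 1: at line 3 remove [ywlxs,uog,icrvh] add [lldmt,wmrz,zhhlo] -> 12 lines: kuiv mecm zbtwn falf lldmt wmrz zhhlo jeyh ukdng tynge ipp qxnlt
Hunk 2: at line 1 remove [mecm] add [ujmu,yca] -> 13 lines: kuiv ujmu yca zbtwn falf lldmt wmrz zhhlo jeyh ukdng tynge ipp qxnlt
Hunk 3: at line 4 remove [lldmt,wmrz] add [sxl] -> 12 lines: kuiv ujmu yca zbtwn falf sxl zhhlo jeyh ukdng tynge ipp qxnlt
Hunk 4: at line 1 remove [yca] add [dyf,wffv,xutu] -> 14 lines: kuiv ujmu dyf wffv xutu zbtwn falf sxl zhhlo jeyh ukdng tynge ipp qxnlt
Hunk 5: at line 3 remove [xutu,zbtwn,falf] add [rlg,mcy,kwjz] -> 14 lines: kuiv ujmu dyf wffv rlg mcy kwjz sxl zhhlo jeyh ukdng tynge ipp qxnlt
Hunk 6: at line 4 remove [rlg] add [qxkk,jlaqs,eriyx] -> 16 lines: kuiv ujmu dyf wffv qxkk jlaqs eriyx mcy kwjz sxl zhhlo jeyh ukdng tynge ipp qxnlt
Final line count: 16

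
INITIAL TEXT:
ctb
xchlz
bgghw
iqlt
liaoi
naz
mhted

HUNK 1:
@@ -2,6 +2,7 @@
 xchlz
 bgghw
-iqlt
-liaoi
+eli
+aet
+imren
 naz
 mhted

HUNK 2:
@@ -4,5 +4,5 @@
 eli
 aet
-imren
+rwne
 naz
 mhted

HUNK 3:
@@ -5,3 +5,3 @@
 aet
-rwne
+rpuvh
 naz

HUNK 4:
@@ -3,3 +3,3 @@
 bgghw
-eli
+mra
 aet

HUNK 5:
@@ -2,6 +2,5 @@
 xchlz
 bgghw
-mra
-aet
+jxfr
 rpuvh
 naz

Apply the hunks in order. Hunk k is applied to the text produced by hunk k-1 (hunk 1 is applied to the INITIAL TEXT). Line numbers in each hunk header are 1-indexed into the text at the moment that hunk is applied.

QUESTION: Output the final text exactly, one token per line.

Answer: ctb
xchlz
bgghw
jxfr
rpuvh
naz
mhted

Derivation:
Hunk 1: at line 2 remove [iqlt,liaoi] add [eli,aet,imren] -> 8 lines: ctb xchlz bgghw eli aet imren naz mhted
Hunk 2: at line 4 remove [imren] add [rwne] -> 8 lines: ctb xchlz bgghw eli aet rwne naz mhted
Hunk 3: at line 5 remove [rwne] add [rpuvh] -> 8 lines: ctb xchlz bgghw eli aet rpuvh naz mhted
Hunk 4: at line 3 remove [eli] add [mra] -> 8 lines: ctb xchlz bgghw mra aet rpuvh naz mhted
Hunk 5: at line 2 remove [mra,aet] add [jxfr] -> 7 lines: ctb xchlz bgghw jxfr rpuvh naz mhted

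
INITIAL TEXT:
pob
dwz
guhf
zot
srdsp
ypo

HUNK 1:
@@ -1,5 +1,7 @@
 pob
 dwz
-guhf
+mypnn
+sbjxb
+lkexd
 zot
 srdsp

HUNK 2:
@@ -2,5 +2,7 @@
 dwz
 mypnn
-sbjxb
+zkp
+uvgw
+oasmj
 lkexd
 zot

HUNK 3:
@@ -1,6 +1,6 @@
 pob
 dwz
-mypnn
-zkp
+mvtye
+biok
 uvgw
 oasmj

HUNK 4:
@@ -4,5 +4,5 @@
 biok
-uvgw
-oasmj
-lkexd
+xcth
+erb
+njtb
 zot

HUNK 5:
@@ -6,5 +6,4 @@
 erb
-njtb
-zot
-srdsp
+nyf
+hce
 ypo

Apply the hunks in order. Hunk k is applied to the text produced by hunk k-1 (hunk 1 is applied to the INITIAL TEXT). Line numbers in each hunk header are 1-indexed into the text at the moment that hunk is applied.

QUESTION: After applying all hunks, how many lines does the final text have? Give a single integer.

Answer: 9

Derivation:
Hunk 1: at line 1 remove [guhf] add [mypnn,sbjxb,lkexd] -> 8 lines: pob dwz mypnn sbjxb lkexd zot srdsp ypo
Hunk 2: at line 2 remove [sbjxb] add [zkp,uvgw,oasmj] -> 10 lines: pob dwz mypnn zkp uvgw oasmj lkexd zot srdsp ypo
Hunk 3: at line 1 remove [mypnn,zkp] add [mvtye,biok] -> 10 lines: pob dwz mvtye biok uvgw oasmj lkexd zot srdsp ypo
Hunk 4: at line 4 remove [uvgw,oasmj,lkexd] add [xcth,erb,njtb] -> 10 lines: pob dwz mvtye biok xcth erb njtb zot srdsp ypo
Hunk 5: at line 6 remove [njtb,zot,srdsp] add [nyf,hce] -> 9 lines: pob dwz mvtye biok xcth erb nyf hce ypo
Final line count: 9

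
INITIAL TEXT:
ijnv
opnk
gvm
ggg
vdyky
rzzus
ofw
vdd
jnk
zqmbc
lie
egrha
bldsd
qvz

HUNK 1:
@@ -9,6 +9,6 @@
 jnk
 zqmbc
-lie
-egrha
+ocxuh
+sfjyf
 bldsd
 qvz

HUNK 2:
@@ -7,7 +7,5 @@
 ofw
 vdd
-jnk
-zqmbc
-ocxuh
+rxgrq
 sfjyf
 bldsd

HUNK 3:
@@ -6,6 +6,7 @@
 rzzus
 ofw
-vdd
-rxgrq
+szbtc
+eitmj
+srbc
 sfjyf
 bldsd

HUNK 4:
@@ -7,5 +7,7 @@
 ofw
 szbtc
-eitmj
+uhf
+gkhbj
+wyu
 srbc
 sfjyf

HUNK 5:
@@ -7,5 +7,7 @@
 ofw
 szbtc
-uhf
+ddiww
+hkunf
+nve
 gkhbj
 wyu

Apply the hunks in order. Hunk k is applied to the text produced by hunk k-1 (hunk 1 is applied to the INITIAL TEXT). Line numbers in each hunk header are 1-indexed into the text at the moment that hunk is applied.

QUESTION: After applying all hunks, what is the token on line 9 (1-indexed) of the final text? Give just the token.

Hunk 1: at line 9 remove [lie,egrha] add [ocxuh,sfjyf] -> 14 lines: ijnv opnk gvm ggg vdyky rzzus ofw vdd jnk zqmbc ocxuh sfjyf bldsd qvz
Hunk 2: at line 7 remove [jnk,zqmbc,ocxuh] add [rxgrq] -> 12 lines: ijnv opnk gvm ggg vdyky rzzus ofw vdd rxgrq sfjyf bldsd qvz
Hunk 3: at line 6 remove [vdd,rxgrq] add [szbtc,eitmj,srbc] -> 13 lines: ijnv opnk gvm ggg vdyky rzzus ofw szbtc eitmj srbc sfjyf bldsd qvz
Hunk 4: at line 7 remove [eitmj] add [uhf,gkhbj,wyu] -> 15 lines: ijnv opnk gvm ggg vdyky rzzus ofw szbtc uhf gkhbj wyu srbc sfjyf bldsd qvz
Hunk 5: at line 7 remove [uhf] add [ddiww,hkunf,nve] -> 17 lines: ijnv opnk gvm ggg vdyky rzzus ofw szbtc ddiww hkunf nve gkhbj wyu srbc sfjyf bldsd qvz
Final line 9: ddiww

Answer: ddiww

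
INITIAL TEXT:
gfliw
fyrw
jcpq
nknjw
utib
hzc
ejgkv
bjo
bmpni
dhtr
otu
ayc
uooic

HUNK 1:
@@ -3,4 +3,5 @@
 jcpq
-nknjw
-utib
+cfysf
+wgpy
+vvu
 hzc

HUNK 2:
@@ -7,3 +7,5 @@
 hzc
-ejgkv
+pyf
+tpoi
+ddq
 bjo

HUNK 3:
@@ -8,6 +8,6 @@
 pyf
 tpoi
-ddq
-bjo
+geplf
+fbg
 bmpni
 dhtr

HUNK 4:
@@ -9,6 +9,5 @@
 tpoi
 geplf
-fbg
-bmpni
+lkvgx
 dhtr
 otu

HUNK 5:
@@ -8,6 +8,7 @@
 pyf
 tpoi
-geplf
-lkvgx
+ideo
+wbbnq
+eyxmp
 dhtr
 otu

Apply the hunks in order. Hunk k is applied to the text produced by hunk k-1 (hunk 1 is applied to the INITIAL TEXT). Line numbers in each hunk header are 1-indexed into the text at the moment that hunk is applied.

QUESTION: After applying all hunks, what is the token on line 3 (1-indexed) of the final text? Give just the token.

Hunk 1: at line 3 remove [nknjw,utib] add [cfysf,wgpy,vvu] -> 14 lines: gfliw fyrw jcpq cfysf wgpy vvu hzc ejgkv bjo bmpni dhtr otu ayc uooic
Hunk 2: at line 7 remove [ejgkv] add [pyf,tpoi,ddq] -> 16 lines: gfliw fyrw jcpq cfysf wgpy vvu hzc pyf tpoi ddq bjo bmpni dhtr otu ayc uooic
Hunk 3: at line 8 remove [ddq,bjo] add [geplf,fbg] -> 16 lines: gfliw fyrw jcpq cfysf wgpy vvu hzc pyf tpoi geplf fbg bmpni dhtr otu ayc uooic
Hunk 4: at line 9 remove [fbg,bmpni] add [lkvgx] -> 15 lines: gfliw fyrw jcpq cfysf wgpy vvu hzc pyf tpoi geplf lkvgx dhtr otu ayc uooic
Hunk 5: at line 8 remove [geplf,lkvgx] add [ideo,wbbnq,eyxmp] -> 16 lines: gfliw fyrw jcpq cfysf wgpy vvu hzc pyf tpoi ideo wbbnq eyxmp dhtr otu ayc uooic
Final line 3: jcpq

Answer: jcpq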